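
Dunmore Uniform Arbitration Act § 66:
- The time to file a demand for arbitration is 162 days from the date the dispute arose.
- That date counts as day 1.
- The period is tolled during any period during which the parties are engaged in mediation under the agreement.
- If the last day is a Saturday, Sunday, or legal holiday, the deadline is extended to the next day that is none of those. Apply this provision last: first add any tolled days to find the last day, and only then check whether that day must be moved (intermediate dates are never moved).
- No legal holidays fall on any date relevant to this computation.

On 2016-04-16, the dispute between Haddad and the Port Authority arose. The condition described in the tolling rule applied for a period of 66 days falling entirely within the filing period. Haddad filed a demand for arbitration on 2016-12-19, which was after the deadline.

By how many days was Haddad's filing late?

20 days

Counting 2016-04-16 as day 1, day 162 is September 24, 2016.
Tolling adds 66 days: September 24, 2016 + 66 days = November 29, 2016.
November 29, 2016 is a Tuesday and not a legal holiday, so no extension applies.
The deadline is November 29, 2016; from November 29, 2016 to December 19, 2016 is 20 days.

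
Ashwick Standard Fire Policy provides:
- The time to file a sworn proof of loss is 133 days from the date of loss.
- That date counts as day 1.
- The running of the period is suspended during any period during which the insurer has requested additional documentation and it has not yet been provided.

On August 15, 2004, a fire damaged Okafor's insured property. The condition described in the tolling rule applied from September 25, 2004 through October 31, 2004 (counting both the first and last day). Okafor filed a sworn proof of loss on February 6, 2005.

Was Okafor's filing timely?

Counting August 15, 2004 as day 1, day 133 is December 25, 2004.
From September 25, 2004 through October 31, 2004 inclusive is 37 days; tolling adds 37 days: December 25, 2004 + 37 days = January 31, 2005.
The deadline is January 31, 2005; the filing on February 6, 2005 is after that date.

No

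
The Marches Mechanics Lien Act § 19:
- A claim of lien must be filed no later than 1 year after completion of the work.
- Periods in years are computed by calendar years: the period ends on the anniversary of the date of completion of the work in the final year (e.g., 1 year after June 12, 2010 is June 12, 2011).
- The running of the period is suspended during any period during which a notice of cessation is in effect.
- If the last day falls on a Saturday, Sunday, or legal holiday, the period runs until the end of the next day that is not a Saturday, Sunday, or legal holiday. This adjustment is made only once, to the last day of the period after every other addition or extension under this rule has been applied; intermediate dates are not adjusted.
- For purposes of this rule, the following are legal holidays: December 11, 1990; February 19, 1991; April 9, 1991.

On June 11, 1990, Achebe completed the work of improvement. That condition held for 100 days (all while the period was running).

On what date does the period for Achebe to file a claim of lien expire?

1 year after June 11, 1990 is June 11, 1991.
Tolling adds 100 days: June 11, 1991 + 100 days = September 19, 1991.
September 19, 1991 is a Thursday and not a legal holiday, so no extension applies.

September 19, 1991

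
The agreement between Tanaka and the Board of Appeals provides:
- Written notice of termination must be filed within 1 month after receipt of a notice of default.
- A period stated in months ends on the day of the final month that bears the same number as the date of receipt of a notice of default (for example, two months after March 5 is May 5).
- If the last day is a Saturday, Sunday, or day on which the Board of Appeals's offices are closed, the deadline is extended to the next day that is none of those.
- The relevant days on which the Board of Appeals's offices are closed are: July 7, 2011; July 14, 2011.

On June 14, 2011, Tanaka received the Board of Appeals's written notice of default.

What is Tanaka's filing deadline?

July 15, 2011

1 month after June 14, 2011 is July 14, 2011.
July 14, 2011 is a listed holiday. The next qualifying day is July 15, 2011.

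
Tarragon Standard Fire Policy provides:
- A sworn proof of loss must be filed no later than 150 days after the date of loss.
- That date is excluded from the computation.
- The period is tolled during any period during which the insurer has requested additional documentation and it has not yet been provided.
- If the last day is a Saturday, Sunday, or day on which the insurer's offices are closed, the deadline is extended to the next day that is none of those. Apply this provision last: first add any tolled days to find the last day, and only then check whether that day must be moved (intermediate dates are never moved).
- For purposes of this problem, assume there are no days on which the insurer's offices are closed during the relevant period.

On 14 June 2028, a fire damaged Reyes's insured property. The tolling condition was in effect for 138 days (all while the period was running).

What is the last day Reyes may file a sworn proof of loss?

March 29, 2029

150 days after 14 June 2028 is November 11, 2028.
Tolling adds 138 days: November 11, 2028 + 138 days = March 29, 2029.
March 29, 2029 is a Thursday and not a day on which the insurer's offices are closed, so no extension applies.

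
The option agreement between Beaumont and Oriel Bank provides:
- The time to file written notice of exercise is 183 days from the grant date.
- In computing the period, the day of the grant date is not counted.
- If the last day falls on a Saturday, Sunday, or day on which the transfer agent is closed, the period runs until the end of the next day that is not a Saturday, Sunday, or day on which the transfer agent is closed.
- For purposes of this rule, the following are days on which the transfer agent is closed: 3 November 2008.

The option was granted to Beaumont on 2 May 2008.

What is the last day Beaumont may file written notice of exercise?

183 days after 2 May 2008 is November 1, 2008.
November 1, 2008 is Saturday; November 2, 2008 is Sunday; November 3, 2008 is a listed holiday. The next qualifying day is November 4, 2008.

November 4, 2008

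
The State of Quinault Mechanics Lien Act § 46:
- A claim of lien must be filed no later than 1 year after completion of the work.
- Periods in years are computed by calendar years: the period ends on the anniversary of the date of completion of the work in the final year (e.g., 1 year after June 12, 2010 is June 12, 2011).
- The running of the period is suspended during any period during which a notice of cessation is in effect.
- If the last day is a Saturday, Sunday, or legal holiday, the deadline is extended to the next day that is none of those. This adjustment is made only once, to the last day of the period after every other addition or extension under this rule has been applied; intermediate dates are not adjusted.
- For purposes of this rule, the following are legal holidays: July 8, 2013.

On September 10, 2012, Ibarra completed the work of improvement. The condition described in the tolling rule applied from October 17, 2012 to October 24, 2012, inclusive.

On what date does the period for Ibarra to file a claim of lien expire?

1 year after September 10, 2012 is September 10, 2013.
From October 17, 2012 through October 24, 2012 inclusive is 8 days; tolling adds 8 days: September 10, 2013 + 8 days = September 18, 2013.
September 18, 2013 is a Wednesday and not a legal holiday, so no extension applies.

September 18, 2013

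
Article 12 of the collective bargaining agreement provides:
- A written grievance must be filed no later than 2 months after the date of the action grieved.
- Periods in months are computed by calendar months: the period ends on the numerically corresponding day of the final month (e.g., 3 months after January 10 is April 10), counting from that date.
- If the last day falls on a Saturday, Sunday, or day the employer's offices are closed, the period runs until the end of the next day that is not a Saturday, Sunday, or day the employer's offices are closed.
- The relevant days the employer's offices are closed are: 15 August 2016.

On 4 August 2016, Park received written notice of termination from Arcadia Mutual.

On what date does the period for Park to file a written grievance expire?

2 months after 4 August 2016 is October 4, 2016.
October 4, 2016 is a Tuesday and not a day the employer's offices are closed, so no extension applies.

October 4, 2016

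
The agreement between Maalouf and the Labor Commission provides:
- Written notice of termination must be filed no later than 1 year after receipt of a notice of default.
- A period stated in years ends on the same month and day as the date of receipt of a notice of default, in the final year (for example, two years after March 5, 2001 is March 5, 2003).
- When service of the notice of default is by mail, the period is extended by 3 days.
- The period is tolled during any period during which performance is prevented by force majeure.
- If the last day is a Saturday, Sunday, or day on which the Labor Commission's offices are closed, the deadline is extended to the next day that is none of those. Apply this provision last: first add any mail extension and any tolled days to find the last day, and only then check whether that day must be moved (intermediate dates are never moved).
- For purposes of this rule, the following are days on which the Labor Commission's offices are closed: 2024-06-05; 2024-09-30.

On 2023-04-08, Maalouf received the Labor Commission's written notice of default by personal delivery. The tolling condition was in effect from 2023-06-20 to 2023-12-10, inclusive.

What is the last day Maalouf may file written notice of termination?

1 year after 2023-04-08 is April 8, 2024.
Service was not by mail, so no mail extension applies.
From June 20, 2023 through December 10, 2023 inclusive is 174 days; tolling adds 174 days: April 8, 2024 + 174 days = September 29, 2024.
September 29, 2024 is Sunday; September 30, 2024 is a listed holiday. The next qualifying day is October 1, 2024.

October 1, 2024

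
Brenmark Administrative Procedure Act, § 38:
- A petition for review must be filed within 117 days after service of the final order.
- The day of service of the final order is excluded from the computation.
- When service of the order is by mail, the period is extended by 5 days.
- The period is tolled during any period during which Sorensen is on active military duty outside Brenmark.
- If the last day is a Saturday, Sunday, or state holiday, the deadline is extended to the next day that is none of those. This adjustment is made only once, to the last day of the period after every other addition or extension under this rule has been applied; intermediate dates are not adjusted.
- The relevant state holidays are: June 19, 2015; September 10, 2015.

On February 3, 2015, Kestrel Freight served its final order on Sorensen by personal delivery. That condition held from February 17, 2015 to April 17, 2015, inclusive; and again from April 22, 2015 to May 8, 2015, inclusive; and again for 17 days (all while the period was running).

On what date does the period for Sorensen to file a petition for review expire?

117 days after February 3, 2015 is May 31, 2015.
Service was not by mail, so no mail extension applies.
From February 17, 2015 through April 17, 2015 inclusive is 60 days; tolling adds 60 days: May 31, 2015 + 60 days = July 30, 2015.
From April 22, 2015 through May 8, 2015 inclusive is 17 days; tolling adds 17 days: July 30, 2015 + 17 days = August 16, 2015.
Tolling adds 17 days: August 16, 2015 + 17 days = September 2, 2015.
September 2, 2015 is a Wednesday and not a state holiday, so no extension applies.

September 2, 2015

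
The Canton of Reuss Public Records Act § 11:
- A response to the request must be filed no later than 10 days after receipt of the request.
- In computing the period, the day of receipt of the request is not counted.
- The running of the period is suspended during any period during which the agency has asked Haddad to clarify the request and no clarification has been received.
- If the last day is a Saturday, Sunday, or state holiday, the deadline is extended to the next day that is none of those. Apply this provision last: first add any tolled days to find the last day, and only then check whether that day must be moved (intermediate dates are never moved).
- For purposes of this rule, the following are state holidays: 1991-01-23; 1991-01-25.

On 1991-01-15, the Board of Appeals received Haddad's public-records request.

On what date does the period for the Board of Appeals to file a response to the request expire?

January 28, 1991

10 days after 1991-01-15 is January 25, 1991.
January 25, 1991 is a listed holiday; January 26, 1991 is Saturday; January 27, 1991 is Sunday. The next qualifying day is January 28, 1991.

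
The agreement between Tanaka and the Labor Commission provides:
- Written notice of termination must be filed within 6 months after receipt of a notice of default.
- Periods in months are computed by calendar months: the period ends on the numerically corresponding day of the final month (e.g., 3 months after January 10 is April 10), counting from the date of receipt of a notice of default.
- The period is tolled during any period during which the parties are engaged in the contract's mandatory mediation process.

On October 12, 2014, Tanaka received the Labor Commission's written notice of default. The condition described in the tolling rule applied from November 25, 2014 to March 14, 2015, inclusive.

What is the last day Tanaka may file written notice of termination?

6 months after October 12, 2014 is April 12, 2015.
From November 25, 2014 through March 14, 2015 inclusive is 110 days; tolling adds 110 days: April 12, 2015 + 110 days = July 31, 2015.

July 31, 2015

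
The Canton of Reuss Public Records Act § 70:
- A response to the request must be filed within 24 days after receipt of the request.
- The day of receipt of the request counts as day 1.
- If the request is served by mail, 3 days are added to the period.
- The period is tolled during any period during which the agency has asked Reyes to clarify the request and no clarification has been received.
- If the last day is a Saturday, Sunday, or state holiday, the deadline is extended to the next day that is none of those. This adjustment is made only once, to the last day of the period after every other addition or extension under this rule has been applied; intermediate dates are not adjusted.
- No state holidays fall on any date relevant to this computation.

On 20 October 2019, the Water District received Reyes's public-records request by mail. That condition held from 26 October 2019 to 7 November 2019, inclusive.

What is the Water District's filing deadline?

Counting 20 October 2019 as day 1, day 24 is November 12, 2019.
Service was by mail, adding 3 days: November 12, 2019 + 3 days = November 15, 2019.
From October 26, 2019 through November 7, 2019 inclusive is 13 days; tolling adds 13 days: November 15, 2019 + 13 days = November 28, 2019.
November 28, 2019 is a Thursday and not a state holiday, so no extension applies.

November 28, 2019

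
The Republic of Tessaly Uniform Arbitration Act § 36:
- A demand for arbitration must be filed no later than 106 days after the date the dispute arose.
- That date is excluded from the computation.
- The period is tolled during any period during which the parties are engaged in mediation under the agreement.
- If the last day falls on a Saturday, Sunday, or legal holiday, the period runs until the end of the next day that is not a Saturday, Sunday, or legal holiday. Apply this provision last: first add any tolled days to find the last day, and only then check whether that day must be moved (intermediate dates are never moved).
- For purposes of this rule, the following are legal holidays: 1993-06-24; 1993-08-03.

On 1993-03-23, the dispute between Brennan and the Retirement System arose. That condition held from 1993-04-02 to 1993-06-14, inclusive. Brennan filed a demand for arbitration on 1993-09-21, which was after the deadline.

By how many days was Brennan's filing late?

106 days after 1993-03-23 is July 7, 1993.
From April 2, 1993 through June 14, 1993 inclusive is 74 days; tolling adds 74 days: July 7, 1993 + 74 days = September 19, 1993.
September 19, 1993 is Sunday. The next qualifying day is September 20, 1993.
The deadline is September 20, 1993; from September 20, 1993 to September 21, 1993 is 1 days.

1 day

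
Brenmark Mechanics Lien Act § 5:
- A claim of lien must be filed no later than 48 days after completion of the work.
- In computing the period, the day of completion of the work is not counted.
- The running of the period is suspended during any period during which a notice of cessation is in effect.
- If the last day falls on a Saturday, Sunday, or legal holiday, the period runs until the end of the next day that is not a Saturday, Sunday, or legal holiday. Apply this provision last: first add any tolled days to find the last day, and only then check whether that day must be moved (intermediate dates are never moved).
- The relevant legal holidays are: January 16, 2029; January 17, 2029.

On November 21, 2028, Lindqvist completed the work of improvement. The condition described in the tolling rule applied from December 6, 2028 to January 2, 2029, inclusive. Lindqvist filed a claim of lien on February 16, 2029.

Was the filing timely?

No

48 days after November 21, 2028 is January 8, 2029.
From December 6, 2028 through January 2, 2029 inclusive is 28 days; tolling adds 28 days: January 8, 2029 + 28 days = February 5, 2029.
February 5, 2029 is a Monday and not a legal holiday, so no extension applies.
The deadline is February 5, 2029; the filing on February 16, 2029 is after that date.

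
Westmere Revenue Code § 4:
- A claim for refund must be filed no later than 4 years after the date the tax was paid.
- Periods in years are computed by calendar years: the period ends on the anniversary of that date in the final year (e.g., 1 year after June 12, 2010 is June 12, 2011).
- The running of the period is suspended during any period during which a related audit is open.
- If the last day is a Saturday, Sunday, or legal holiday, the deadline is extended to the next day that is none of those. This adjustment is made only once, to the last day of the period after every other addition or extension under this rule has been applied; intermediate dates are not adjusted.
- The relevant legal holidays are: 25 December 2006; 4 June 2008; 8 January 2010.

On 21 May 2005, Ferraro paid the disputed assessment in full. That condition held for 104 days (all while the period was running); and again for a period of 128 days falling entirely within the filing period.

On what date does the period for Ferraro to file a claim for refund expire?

4 years after 21 May 2005 is May 21, 2009.
Tolling adds 104 days: May 21, 2009 + 104 days = September 2, 2009.
Tolling adds 128 days: September 2, 2009 + 128 days = January 8, 2010.
January 8, 2010 is a listed holiday; January 9, 2010 is Saturday; January 10, 2010 is Sunday. The next qualifying day is January 11, 2010.

January 11, 2010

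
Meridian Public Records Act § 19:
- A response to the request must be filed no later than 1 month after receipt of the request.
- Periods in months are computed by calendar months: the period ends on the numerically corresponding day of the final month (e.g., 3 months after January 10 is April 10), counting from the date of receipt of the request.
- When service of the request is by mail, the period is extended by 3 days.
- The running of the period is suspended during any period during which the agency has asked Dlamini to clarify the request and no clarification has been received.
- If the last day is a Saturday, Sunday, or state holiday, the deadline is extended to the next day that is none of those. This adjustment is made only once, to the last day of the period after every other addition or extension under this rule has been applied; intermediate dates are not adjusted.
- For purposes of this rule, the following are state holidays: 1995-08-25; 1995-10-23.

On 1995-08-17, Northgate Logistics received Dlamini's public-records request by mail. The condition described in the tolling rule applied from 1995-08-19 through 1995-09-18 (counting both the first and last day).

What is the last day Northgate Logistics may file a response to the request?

October 24, 1995

1 month after 1995-08-17 is September 17, 1995.
Service was by mail, adding 3 days: September 17, 1995 + 3 days = September 20, 1995.
From August 19, 1995 through September 18, 1995 inclusive is 31 days; tolling adds 31 days: September 20, 1995 + 31 days = October 21, 1995.
October 21, 1995 is Saturday; October 22, 1995 is Sunday; October 23, 1995 is a listed holiday. The next qualifying day is October 24, 1995.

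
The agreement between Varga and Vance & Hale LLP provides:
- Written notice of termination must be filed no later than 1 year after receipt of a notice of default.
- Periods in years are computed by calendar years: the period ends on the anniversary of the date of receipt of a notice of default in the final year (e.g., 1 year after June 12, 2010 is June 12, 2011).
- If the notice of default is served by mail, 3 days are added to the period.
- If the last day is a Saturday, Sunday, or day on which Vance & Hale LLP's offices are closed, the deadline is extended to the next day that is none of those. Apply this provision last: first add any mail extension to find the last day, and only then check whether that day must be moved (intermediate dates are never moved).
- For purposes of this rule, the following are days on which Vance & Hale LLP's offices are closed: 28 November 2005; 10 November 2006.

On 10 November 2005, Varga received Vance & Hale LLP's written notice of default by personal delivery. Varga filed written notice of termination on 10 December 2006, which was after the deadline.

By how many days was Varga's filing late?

27 days

1 year after 10 November 2005 is November 10, 2006.
Service was not by mail, so no mail extension applies.
November 10, 2006 is a listed holiday; November 11, 2006 is Saturday; November 12, 2006 is Sunday. The next qualifying day is November 13, 2006.
The deadline is November 13, 2006; from November 13, 2006 to December 10, 2006 is 27 days.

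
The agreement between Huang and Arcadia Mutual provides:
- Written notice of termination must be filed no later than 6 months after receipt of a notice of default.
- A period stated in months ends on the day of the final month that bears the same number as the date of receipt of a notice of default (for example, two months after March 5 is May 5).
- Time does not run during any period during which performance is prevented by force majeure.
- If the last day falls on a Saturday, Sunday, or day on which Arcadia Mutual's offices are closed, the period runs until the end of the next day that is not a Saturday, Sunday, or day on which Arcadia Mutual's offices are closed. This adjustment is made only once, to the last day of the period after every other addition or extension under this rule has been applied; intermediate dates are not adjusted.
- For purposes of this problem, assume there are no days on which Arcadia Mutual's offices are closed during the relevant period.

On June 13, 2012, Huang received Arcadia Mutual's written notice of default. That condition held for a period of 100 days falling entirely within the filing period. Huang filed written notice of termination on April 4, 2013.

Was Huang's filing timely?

No

6 months after June 13, 2012 is December 13, 2012.
Tolling adds 100 days: December 13, 2012 + 100 days = March 23, 2013.
March 23, 2013 is Saturday; March 24, 2013 is Sunday. The next qualifying day is March 25, 2013.
The deadline is March 25, 2013; the filing on April 4, 2013 is after that date.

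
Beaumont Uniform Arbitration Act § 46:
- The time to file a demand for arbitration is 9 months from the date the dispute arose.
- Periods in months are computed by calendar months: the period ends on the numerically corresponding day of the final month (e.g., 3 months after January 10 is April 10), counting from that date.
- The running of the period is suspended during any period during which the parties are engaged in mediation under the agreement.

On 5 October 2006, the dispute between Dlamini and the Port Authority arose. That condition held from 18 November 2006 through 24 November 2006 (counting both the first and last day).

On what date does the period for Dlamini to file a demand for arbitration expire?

9 months after 5 October 2006 is July 5, 2007.
From November 18, 2006 through November 24, 2006 inclusive is 7 days; tolling adds 7 days: July 5, 2007 + 7 days = July 12, 2007.

July 12, 2007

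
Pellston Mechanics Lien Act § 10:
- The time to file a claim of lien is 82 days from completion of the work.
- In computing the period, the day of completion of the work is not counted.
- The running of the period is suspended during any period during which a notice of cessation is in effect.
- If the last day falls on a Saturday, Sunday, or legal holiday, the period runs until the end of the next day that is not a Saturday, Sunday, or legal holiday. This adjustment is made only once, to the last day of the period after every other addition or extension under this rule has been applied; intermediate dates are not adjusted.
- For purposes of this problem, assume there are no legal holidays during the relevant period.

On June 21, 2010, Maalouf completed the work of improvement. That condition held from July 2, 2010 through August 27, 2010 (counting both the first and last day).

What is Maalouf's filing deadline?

November 8, 2010

82 days after June 21, 2010 is September 11, 2010.
From July 2, 2010 through August 27, 2010 inclusive is 57 days; tolling adds 57 days: September 11, 2010 + 57 days = November 7, 2010.
November 7, 2010 is Sunday. The next qualifying day is November 8, 2010.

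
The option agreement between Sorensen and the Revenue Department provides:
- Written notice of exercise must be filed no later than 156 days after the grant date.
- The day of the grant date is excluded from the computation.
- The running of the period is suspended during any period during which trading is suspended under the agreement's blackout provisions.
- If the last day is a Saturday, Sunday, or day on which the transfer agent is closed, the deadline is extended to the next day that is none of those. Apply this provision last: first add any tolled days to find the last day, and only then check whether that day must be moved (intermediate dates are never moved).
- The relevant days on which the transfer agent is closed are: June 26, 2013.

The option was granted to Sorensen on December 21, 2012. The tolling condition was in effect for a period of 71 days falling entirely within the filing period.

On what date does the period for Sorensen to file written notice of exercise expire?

August 5, 2013

156 days after December 21, 2012 is May 26, 2013.
Tolling adds 71 days: May 26, 2013 + 71 days = August 5, 2013.
August 5, 2013 is a Monday and not a day on which the transfer agent is closed, so no extension applies.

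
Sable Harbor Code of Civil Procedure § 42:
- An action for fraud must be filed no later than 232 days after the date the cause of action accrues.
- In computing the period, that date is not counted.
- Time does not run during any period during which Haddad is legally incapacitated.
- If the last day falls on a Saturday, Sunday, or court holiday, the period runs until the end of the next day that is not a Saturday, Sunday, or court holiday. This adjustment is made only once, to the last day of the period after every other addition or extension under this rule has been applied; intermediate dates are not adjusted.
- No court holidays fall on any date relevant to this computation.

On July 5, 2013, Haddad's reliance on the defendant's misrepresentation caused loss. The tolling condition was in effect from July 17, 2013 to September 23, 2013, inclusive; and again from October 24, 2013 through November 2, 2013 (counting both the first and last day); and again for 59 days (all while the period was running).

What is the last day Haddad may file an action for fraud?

July 10, 2014

232 days after July 5, 2013 is February 22, 2014.
From July 17, 2013 through September 23, 2013 inclusive is 69 days; tolling adds 69 days: February 22, 2014 + 69 days = May 2, 2014.
From October 24, 2013 through November 2, 2013 inclusive is 10 days; tolling adds 10 days: May 2, 2014 + 10 days = May 12, 2014.
Tolling adds 59 days: May 12, 2014 + 59 days = July 10, 2014.
July 10, 2014 is a Thursday and not a court holiday, so no extension applies.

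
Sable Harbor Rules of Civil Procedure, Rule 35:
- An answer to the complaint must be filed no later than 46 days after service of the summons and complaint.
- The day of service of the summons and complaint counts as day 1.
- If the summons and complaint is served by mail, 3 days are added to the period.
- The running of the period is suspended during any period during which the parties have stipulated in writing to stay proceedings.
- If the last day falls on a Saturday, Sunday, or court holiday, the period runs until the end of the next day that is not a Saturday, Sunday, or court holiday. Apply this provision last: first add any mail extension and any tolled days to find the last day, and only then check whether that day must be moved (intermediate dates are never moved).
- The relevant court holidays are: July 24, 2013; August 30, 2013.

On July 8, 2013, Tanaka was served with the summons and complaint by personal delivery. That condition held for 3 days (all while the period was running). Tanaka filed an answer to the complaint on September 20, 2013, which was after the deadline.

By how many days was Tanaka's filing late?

Counting July 8, 2013 as day 1, day 46 is August 22, 2013.
Service was not by mail, so no mail extension applies.
Tolling adds 3 days: August 22, 2013 + 3 days = August 25, 2013.
August 25, 2013 is Sunday. The next qualifying day is August 26, 2013.
The deadline is August 26, 2013; from August 26, 2013 to September 20, 2013 is 25 days.

25 days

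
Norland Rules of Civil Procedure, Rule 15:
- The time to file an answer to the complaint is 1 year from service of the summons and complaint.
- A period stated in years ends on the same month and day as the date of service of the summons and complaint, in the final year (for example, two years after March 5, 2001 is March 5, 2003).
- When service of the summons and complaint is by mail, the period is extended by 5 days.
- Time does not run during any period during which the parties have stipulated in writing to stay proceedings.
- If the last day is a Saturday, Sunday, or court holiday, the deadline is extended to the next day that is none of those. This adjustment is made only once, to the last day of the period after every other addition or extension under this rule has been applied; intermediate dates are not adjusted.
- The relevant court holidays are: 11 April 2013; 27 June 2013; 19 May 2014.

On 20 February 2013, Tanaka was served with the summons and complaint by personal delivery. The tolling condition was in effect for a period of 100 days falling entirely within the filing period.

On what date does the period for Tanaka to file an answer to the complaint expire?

1 year after 20 February 2013 is February 20, 2014.
Service was not by mail, so no mail extension applies.
Tolling adds 100 days: February 20, 2014 + 100 days = May 31, 2014.
May 31, 2014 is Saturday; June 1, 2014 is Sunday. The next qualifying day is June 2, 2014.

June 2, 2014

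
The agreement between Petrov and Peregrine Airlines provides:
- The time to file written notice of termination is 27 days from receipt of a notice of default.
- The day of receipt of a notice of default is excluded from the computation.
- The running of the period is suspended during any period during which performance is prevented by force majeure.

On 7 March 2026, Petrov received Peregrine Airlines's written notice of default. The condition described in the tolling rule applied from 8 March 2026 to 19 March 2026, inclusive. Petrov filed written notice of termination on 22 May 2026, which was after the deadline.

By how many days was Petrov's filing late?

27 days after 7 March 2026 is April 3, 2026.
From March 8, 2026 through March 19, 2026 inclusive is 12 days; tolling adds 12 days: April 3, 2026 + 12 days = April 15, 2026.
The deadline is April 15, 2026; from April 15, 2026 to May 22, 2026 is 37 days.

37 days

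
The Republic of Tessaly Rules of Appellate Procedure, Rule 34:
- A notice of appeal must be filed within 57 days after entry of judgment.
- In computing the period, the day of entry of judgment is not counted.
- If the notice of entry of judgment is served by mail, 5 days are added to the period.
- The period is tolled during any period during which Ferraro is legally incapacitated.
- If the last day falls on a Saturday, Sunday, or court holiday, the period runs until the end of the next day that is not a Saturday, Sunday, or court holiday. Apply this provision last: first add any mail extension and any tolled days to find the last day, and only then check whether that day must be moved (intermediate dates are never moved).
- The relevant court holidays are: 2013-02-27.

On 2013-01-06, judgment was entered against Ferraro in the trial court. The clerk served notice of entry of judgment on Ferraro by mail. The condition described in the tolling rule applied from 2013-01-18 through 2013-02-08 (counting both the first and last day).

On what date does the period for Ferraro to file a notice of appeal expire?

57 days after 2013-01-06 is March 4, 2013.
Service was by mail, adding 5 days: March 4, 2013 + 5 days = March 9, 2013.
From January 18, 2013 through February 8, 2013 inclusive is 22 days; tolling adds 22 days: March 9, 2013 + 22 days = March 31, 2013.
March 31, 2013 is Sunday. The next qualifying day is April 1, 2013.

April 1, 2013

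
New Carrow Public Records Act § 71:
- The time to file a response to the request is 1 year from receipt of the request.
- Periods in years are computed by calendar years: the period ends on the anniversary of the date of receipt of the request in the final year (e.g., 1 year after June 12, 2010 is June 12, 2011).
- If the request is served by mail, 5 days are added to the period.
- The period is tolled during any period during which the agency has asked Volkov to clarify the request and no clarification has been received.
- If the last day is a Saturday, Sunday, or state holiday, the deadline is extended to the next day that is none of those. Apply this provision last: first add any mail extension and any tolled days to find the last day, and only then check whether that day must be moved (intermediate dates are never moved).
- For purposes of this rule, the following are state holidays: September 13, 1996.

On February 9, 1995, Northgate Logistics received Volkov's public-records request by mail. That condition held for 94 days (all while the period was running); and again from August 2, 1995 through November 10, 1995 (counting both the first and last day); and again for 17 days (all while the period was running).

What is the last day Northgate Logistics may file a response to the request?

1 year after February 9, 1995 is February 9, 1996.
Service was by mail, adding 5 days: February 9, 1996 + 5 days = February 14, 1996.
Tolling adds 94 days: February 14, 1996 + 94 days = May 18, 1996.
From August 2, 1995 through November 10, 1995 inclusive is 101 days; tolling adds 101 days: May 18, 1996 + 101 days = August 27, 1996.
Tolling adds 17 days: August 27, 1996 + 17 days = September 13, 1996.
September 13, 1996 is a listed holiday; September 14, 1996 is Saturday; September 15, 1996 is Sunday. The next qualifying day is September 16, 1996.

September 16, 1996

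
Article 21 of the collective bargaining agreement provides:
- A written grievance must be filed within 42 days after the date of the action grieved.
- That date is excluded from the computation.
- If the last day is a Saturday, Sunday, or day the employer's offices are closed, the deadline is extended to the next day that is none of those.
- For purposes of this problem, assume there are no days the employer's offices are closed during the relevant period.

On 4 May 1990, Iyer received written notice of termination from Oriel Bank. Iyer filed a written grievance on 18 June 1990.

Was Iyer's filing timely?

No

42 days after 4 May 1990 is June 15, 1990.
June 15, 1990 is a Friday and not a day the employer's offices are closed, so no extension applies.
The deadline is June 15, 1990; the filing on June 18, 1990 is after that date.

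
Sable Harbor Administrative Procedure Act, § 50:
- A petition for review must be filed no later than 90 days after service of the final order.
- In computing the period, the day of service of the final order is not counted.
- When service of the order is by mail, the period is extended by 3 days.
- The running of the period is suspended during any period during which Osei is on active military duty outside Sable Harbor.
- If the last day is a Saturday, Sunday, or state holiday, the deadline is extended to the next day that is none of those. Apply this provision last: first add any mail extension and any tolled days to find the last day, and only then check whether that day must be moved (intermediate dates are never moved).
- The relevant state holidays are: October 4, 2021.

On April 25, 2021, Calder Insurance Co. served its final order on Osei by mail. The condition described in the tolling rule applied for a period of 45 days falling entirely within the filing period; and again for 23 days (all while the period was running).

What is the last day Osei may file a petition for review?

90 days after April 25, 2021 is July 24, 2021.
Service was by mail, adding 3 days: July 24, 2021 + 3 days = July 27, 2021.
Tolling adds 45 days: July 27, 2021 + 45 days = September 10, 2021.
Tolling adds 23 days: September 10, 2021 + 23 days = October 3, 2021.
October 3, 2021 is Sunday; October 4, 2021 is a listed holiday. The next qualifying day is October 5, 2021.

October 5, 2021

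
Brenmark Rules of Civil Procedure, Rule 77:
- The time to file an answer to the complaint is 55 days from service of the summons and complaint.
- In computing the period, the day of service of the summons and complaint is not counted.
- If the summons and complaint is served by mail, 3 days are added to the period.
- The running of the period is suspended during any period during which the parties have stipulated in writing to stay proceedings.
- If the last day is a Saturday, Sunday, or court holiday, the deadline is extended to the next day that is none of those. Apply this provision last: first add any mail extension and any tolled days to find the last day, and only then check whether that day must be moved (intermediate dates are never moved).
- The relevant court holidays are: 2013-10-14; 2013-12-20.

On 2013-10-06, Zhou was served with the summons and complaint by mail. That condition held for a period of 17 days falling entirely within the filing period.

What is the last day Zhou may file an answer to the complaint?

55 days after 2013-10-06 is November 30, 2013.
Service was by mail, adding 3 days: November 30, 2013 + 3 days = December 3, 2013.
Tolling adds 17 days: December 3, 2013 + 17 days = December 20, 2013.
December 20, 2013 is a listed holiday; December 21, 2013 is Saturday; December 22, 2013 is Sunday. The next qualifying day is December 23, 2013.

December 23, 2013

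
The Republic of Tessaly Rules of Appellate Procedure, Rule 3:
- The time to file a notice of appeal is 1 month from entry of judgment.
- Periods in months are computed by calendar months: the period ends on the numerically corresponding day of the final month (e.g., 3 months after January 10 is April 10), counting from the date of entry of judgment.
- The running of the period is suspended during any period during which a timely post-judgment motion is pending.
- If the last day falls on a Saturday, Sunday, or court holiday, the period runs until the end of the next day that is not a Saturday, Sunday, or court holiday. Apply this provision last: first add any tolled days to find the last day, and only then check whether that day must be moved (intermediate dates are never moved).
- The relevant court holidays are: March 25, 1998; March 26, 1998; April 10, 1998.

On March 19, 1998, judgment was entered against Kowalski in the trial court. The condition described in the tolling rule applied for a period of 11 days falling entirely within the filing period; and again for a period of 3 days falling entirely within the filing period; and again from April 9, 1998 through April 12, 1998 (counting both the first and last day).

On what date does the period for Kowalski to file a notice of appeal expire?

May 7, 1998

1 month after March 19, 1998 is April 19, 1998.
Tolling adds 11 days: April 19, 1998 + 11 days = April 30, 1998.
Tolling adds 3 days: April 30, 1998 + 3 days = May 3, 1998.
From April 9, 1998 through April 12, 1998 inclusive is 4 days; tolling adds 4 days: May 3, 1998 + 4 days = May 7, 1998.
May 7, 1998 is a Thursday and not a court holiday, so no extension applies.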